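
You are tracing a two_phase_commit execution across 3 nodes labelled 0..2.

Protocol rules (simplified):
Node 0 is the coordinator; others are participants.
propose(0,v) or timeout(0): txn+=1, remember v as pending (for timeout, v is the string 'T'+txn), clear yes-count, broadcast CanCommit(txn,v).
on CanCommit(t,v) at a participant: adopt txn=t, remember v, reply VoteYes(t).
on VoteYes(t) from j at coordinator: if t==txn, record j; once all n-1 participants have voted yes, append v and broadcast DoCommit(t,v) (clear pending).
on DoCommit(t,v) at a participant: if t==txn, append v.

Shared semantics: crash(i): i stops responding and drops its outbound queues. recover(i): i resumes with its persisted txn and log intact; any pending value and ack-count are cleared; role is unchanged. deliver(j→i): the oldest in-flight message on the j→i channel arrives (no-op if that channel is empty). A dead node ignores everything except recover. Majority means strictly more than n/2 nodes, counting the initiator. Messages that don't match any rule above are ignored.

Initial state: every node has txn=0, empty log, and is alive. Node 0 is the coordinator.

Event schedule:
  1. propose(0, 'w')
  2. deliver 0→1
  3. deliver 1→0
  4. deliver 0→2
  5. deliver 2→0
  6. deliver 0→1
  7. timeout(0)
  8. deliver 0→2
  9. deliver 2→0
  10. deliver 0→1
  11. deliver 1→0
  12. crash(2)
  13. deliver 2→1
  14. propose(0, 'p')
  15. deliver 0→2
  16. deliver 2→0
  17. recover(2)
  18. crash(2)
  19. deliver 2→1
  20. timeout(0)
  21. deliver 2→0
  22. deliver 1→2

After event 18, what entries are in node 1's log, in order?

w

1. propose(0,'w'):  <0:coor t1 ->
2. deliver 0→1:  <1:part t1 ->
3. deliver 1→0:  nop
4. deliver 0→2:  <2:part t1 ->
5. deliver 2→0:  <0:coor t1 w>
6. deliver 0→1:  <1:part t1 w>
7. timeout(0):  <0:coor t2 w>
8. deliver 0→2:  <2:part t1 w>
9. deliver 2→0:  nop
10. deliver 0→1:  <1:part t2 w>
11. deliver 1→0:  nop
12. crash(2):  <2:✗part t1 w>
13. deliver 2→1:  nop
14. propose(0,'p'):  <0:coor t3 w>
15. deliver 0→2:  nop
16. deliver 2→0:  nop
17. recover(2):  <2:part t1 w>
18. crash(2):  <2:✗part t1 w>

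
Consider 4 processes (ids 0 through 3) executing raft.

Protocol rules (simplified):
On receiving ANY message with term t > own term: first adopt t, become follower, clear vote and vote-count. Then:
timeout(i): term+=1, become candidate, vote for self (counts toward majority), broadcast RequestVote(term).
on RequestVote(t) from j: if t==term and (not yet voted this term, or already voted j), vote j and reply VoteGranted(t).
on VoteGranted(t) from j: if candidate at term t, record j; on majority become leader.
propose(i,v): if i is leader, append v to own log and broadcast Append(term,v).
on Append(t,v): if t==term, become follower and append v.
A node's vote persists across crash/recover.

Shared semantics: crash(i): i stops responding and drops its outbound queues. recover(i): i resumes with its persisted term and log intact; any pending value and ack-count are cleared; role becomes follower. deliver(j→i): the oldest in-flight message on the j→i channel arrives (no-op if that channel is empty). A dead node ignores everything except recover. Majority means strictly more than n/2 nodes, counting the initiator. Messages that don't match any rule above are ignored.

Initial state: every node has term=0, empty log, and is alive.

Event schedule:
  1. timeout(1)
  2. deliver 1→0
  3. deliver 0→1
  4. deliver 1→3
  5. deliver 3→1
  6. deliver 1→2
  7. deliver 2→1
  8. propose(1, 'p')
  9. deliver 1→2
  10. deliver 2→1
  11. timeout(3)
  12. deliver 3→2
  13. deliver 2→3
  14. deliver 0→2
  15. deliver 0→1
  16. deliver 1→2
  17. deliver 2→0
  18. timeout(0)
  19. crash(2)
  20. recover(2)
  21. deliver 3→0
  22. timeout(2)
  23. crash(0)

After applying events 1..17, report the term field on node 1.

after 1 — timeout(1): n1:cand/t1/[-]
after 2 — deliver 1→0: n0:foll/t1/[-]
after 3 — deliver 0→1: ·
after 4 — deliver 1→3: n3:foll/t1/[-]
after 5 — deliver 3→1: n1:lead/t1/[-]
after 6 — deliver 1→2: n2:foll/t1/[-]
after 7 — deliver 2→1: ·
after 8 — propose(1,'p'): n1:lead/t1/[p]
after 9 — deliver 1→2: n2:foll/t1/[p]
after 10 — deliver 2→1: ·
after 11 — timeout(3): n3:cand/t2/[-]
after 12 — deliver 3→2: n2:foll/t2/[p]
after 13 — deliver 2→3: ·
after 14 — deliver 0→2: ·
after 15 — deliver 0→1: ·
after 16 — deliver 1→2: ·
after 17 — deliver 2→0: ·

1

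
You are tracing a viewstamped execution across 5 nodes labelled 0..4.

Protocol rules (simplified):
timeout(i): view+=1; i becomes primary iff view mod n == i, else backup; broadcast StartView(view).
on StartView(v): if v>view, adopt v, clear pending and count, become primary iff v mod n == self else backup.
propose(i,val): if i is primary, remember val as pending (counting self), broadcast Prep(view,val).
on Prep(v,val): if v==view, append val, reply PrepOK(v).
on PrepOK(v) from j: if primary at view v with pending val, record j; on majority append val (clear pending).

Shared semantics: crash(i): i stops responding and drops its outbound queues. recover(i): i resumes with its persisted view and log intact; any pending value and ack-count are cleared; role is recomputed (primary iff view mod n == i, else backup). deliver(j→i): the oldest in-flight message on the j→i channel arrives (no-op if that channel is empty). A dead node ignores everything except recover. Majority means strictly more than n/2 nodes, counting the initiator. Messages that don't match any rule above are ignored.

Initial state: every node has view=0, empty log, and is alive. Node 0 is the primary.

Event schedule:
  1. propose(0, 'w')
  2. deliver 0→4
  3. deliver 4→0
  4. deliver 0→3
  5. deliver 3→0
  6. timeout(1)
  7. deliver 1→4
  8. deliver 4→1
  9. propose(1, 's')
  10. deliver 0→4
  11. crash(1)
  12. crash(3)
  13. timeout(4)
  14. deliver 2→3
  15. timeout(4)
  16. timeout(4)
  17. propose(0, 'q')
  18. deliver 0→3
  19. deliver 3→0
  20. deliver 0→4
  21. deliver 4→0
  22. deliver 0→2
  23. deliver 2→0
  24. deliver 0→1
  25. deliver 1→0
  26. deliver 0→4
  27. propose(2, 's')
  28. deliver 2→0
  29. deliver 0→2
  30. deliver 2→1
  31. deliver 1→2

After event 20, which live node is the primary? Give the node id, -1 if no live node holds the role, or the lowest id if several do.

0

e1 propose(0,'w'): ·
e2 deliver 0→4: 4[back,v=0,w]
e3 deliver 4→0: ·
e4 deliver 0→3: 3[back,v=0,w]
e5 deliver 3→0: 0[prim,v=0,w]
e6 timeout(1): 1[prim,v=1,-]
e7 deliver 1→4: 4[back,v=1,w]
e8 deliver 4→1: ·
e9 propose(1,'s'): ·
e10 deliver 0→4: ·
e11 crash(1): 1[✗prim,v=1,-]
e12 crash(3): 3[✗back,v=0,w]
e13 timeout(4): 4[back,v=2,w]
e14 deliver 2→3: ·
e15 timeout(4): 4[back,v=3,w]
e16 timeout(4): 4[prim,v=4,w]
e17 propose(0,'q'): ·
e18 deliver 0→3: ·
e19 deliver 3→0: ·
e20 deliver 0→4: ·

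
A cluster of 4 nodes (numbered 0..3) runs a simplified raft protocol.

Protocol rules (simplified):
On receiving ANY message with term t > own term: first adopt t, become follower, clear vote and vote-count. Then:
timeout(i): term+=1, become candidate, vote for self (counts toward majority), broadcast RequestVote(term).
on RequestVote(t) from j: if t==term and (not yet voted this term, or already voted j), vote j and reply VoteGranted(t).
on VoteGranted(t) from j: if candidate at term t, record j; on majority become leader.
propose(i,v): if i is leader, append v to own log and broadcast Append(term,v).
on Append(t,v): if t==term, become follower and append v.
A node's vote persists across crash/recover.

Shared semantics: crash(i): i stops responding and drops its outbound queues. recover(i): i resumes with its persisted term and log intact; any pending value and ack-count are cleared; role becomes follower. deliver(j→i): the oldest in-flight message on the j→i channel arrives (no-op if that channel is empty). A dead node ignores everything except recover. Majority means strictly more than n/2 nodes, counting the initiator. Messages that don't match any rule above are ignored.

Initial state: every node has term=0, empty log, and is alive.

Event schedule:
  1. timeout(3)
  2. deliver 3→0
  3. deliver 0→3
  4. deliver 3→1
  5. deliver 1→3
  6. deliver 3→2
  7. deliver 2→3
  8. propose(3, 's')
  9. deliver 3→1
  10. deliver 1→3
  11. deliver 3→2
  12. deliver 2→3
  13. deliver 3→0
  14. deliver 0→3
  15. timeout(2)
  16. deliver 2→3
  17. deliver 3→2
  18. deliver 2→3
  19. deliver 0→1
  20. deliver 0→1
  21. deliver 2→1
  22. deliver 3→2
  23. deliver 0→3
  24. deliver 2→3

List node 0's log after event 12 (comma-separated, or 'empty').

[1] timeout(3) → N3(cand t1 [-])
[2] deliver 3→0 → N0(foll t1 [-])
[3] deliver 0→3 → ∅
[4] deliver 3→1 → N1(foll t1 [-])
[5] deliver 1→3 → N3(lead t1 [-])
[6] deliver 3→2 → N2(foll t1 [-])
[7] deliver 2→3 → ∅
[8] propose(3,'s') → N3(lead t1 [s])
[9] deliver 3→1 → N1(foll t1 [s])
[10] deliver 1→3 → ∅
[11] deliver 3→2 → N2(foll t1 [s])
[12] deliver 2→3 → ∅

empty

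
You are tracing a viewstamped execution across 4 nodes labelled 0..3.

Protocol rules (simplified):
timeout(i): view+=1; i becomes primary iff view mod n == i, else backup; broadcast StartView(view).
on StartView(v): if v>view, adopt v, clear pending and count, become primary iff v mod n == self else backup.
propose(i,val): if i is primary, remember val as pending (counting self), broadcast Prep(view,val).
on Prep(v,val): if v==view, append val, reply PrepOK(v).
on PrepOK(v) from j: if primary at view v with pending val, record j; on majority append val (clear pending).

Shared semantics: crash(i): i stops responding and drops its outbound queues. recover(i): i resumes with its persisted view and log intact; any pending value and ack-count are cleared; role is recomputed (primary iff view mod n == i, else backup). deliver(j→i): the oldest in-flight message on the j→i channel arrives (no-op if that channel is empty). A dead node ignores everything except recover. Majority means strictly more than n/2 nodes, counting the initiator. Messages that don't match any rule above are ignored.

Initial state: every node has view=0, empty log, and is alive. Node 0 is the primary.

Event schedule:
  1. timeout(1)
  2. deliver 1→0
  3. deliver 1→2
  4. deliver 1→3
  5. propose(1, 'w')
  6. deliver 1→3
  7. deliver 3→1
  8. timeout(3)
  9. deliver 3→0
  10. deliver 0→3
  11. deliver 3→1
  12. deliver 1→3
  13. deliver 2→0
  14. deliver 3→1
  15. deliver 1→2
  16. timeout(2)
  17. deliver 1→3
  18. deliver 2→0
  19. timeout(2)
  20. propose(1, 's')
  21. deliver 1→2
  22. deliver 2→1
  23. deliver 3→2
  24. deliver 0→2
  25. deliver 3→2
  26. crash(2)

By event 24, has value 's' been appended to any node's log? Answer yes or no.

1. timeout(1):  <1:prim v1 ->
2. deliver 1→0:  <0:back v1 ->
3. deliver 1→2:  <2:back v1 ->
4. deliver 1→3:  <3:back v1 ->
5. propose(1,'w'):  nop
6. deliver 1→3:  <3:back v1 w>
7. deliver 3→1:  nop
8. timeout(3):  <3:back v2 w>
9. deliver 3→0:  <0:back v2 ->
10. deliver 0→3:  nop
11. deliver 3→1:  <1:back v2 ->
12. deliver 1→3:  nop
13. deliver 2→0:  nop
14. deliver 3→1:  nop
15. deliver 1→2:  <2:back v1 w>
16. timeout(2):  <2:prim v2 w>
17. deliver 1→3:  nop
18. deliver 2→0:  nop
19. timeout(2):  <2:back v3 w>
20. propose(1,'s'):  nop
21. deliver 1→2:  nop
22. deliver 2→1:  nop
23. deliver 3→2:  nop
24. deliver 0→2:  nop

no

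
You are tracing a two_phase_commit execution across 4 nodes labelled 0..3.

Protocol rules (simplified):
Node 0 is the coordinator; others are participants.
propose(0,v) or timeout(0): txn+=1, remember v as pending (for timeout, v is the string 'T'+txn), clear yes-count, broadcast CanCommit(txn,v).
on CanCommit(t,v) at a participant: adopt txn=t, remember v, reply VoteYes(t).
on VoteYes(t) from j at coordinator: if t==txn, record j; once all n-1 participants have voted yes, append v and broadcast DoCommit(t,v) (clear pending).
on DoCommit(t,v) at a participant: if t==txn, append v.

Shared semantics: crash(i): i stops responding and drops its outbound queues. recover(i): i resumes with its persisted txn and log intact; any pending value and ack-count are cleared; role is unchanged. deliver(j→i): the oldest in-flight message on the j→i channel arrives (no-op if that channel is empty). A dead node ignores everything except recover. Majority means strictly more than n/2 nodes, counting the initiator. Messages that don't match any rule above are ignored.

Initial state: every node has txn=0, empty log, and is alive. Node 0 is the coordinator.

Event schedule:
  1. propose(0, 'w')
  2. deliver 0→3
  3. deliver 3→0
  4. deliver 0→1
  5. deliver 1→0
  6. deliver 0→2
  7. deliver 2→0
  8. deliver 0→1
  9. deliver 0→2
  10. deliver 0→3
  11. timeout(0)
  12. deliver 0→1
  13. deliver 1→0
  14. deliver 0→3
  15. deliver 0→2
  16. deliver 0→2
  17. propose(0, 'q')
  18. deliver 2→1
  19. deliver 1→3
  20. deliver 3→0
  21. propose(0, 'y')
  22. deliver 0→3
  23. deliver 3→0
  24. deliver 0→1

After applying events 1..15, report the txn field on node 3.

after 1 — propose(0,'w'): n0:coor/t1/[-]
after 2 — deliver 0→3: n3:part/t1/[-]
after 3 — deliver 3→0: ·
after 4 — deliver 0→1: n1:part/t1/[-]
after 5 — deliver 1→0: ·
after 6 — deliver 0→2: n2:part/t1/[-]
after 7 — deliver 2→0: n0:coor/t1/[w]
after 8 — deliver 0→1: n1:part/t1/[w]
after 9 — deliver 0→2: n2:part/t1/[w]
after 10 — deliver 0→3: n3:part/t1/[w]
after 11 — timeout(0): n0:coor/t2/[w]
after 12 — deliver 0→1: n1:part/t2/[w]
after 13 — deliver 1→0: ·
after 14 — deliver 0→3: n3:part/t2/[w]
after 15 — deliver 0→2: n2:part/t2/[w]

2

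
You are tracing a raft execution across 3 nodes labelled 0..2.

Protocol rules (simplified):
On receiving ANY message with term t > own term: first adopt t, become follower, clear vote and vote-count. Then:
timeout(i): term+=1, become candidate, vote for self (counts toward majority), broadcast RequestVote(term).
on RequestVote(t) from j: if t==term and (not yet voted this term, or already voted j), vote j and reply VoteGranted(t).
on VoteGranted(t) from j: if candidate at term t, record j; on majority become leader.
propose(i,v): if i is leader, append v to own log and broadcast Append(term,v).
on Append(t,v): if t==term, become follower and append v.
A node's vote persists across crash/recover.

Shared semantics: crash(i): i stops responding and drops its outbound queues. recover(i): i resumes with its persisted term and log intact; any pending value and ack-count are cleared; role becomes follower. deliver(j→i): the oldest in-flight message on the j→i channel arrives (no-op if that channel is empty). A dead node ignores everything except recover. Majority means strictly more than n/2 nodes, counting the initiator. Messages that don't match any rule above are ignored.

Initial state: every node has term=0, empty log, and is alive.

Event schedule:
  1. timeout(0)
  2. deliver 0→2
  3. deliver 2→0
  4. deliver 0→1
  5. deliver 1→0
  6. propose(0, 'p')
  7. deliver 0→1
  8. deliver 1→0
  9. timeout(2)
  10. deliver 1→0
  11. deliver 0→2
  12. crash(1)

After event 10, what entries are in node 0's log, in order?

p

step 1 timeout(0): 0={cand,t=1,log=-}
step 2 deliver 0→2: 2={foll,t=1,log=-}
step 3 deliver 2→0: 0={lead,t=1,log=-}
step 4 deliver 0→1: 1={foll,t=1,log=-}
step 5 deliver 1→0: —
step 6 propose(0,'p'): 0={lead,t=1,log=p}
step 7 deliver 0→1: 1={foll,t=1,log=p}
step 8 deliver 1→0: —
step 9 timeout(2): 2={cand,t=2,log=-}
step 10 deliver 1→0: —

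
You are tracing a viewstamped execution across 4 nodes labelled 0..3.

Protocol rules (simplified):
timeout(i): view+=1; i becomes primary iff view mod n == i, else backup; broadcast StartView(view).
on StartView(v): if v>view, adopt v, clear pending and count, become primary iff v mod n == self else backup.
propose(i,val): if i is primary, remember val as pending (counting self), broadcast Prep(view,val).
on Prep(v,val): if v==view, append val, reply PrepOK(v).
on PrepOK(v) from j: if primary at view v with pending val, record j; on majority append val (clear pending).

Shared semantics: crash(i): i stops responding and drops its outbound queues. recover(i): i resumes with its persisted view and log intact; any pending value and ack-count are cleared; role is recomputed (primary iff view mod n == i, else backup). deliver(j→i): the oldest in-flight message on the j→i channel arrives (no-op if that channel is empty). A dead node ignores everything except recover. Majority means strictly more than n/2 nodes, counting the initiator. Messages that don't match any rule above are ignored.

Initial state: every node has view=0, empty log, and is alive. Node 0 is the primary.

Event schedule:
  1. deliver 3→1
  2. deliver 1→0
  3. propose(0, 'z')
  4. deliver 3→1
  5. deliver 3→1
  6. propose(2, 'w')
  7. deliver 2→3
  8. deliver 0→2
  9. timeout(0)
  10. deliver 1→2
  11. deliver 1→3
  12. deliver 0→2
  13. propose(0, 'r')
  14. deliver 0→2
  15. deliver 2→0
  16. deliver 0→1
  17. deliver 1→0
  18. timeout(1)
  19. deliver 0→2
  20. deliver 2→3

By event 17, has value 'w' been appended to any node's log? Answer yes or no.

step 1 deliver 3→1: —
step 2 deliver 1→0: —
step 3 propose(0,'z'): —
step 4 deliver 3→1: —
step 5 deliver 3→1: —
step 6 propose(2,'w'): —
step 7 deliver 2→3: —
step 8 deliver 0→2: 2={back,v=0,log=z}
step 9 timeout(0): 0={back,v=1,log=-}
step 10 deliver 1→2: —
step 11 deliver 1→3: —
step 12 deliver 0→2: 2={back,v=1,log=z}
step 13 propose(0,'r'): —
step 14 deliver 0→2: —
step 15 deliver 2→0: —
step 16 deliver 0→1: 1={back,v=0,log=z}
step 17 deliver 1→0: —

no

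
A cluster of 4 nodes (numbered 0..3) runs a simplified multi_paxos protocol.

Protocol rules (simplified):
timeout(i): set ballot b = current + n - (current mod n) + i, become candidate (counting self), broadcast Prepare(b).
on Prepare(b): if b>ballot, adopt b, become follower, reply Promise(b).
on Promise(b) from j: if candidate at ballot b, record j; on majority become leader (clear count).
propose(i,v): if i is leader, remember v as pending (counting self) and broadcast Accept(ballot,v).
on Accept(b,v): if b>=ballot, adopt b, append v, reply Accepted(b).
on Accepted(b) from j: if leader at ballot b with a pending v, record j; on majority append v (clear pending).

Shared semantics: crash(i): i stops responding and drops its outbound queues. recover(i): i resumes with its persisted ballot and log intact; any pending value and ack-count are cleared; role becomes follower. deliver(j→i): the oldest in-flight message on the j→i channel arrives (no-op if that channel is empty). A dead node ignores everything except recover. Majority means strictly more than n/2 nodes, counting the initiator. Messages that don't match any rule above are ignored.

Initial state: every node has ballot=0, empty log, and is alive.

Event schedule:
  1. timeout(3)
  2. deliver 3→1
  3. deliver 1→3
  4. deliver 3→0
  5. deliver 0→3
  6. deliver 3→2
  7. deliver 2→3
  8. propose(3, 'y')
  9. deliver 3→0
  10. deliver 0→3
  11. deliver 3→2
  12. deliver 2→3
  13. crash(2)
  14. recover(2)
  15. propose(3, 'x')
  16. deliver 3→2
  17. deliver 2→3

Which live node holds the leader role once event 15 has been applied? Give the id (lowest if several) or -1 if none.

step 1 timeout(3): 3={cand,b=7,log=-}
step 2 deliver 3→1: 1={foll,b=7,log=-}
step 3 deliver 1→3: —
step 4 deliver 3→0: 0={foll,b=7,log=-}
step 5 deliver 0→3: 3={lead,b=7,log=-}
step 6 deliver 3→2: 2={foll,b=7,log=-}
step 7 deliver 2→3: —
step 8 propose(3,'y'): —
step 9 deliver 3→0: 0={foll,b=7,log=y}
step 10 deliver 0→3: —
step 11 deliver 3→2: 2={foll,b=7,log=y}
step 12 deliver 2→3: 3={lead,b=7,log=y}
step 13 crash(2): 2={✗foll,b=7,log=y}
step 14 recover(2): 2={foll,b=7,log=y}
step 15 propose(3,'x'): —

3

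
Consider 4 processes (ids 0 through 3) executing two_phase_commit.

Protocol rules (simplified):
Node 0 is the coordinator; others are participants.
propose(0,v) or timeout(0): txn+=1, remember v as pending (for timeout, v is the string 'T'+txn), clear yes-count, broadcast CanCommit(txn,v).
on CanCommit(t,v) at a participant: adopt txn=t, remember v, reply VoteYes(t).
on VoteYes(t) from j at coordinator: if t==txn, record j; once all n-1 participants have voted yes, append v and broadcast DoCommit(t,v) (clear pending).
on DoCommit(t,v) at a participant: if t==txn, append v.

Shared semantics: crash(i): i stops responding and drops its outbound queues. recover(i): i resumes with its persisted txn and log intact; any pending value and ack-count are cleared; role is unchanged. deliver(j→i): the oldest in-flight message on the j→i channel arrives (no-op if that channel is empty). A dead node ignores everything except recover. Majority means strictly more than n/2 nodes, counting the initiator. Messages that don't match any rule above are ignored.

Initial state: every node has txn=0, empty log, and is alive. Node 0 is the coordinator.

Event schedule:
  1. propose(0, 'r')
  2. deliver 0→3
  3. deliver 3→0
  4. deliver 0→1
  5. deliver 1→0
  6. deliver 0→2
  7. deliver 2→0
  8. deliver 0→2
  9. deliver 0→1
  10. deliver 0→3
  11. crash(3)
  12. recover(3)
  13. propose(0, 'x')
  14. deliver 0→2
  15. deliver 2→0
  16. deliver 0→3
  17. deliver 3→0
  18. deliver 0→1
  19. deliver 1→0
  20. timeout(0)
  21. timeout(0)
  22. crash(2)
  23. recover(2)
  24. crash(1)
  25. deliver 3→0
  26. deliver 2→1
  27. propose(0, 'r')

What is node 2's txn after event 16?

1. propose(0,'r'):  <0:coor t1 ->
2. deliver 0→3:  <3:part t1 ->
3. deliver 3→0:  nop
4. deliver 0→1:  <1:part t1 ->
5. deliver 1→0:  nop
6. deliver 0→2:  <2:part t1 ->
7. deliver 2→0:  <0:coor t1 r>
8. deliver 0→2:  <2:part t1 r>
9. deliver 0→1:  <1:part t1 r>
10. deliver 0→3:  <3:part t1 r>
11. crash(3):  <3:✗part t1 r>
12. recover(3):  <3:part t1 r>
13. propose(0,'x'):  <0:coor t2 r>
14. deliver 0→2:  <2:part t2 r>
15. deliver 2→0:  nop
16. deliver 0→3:  <3:part t2 r>

2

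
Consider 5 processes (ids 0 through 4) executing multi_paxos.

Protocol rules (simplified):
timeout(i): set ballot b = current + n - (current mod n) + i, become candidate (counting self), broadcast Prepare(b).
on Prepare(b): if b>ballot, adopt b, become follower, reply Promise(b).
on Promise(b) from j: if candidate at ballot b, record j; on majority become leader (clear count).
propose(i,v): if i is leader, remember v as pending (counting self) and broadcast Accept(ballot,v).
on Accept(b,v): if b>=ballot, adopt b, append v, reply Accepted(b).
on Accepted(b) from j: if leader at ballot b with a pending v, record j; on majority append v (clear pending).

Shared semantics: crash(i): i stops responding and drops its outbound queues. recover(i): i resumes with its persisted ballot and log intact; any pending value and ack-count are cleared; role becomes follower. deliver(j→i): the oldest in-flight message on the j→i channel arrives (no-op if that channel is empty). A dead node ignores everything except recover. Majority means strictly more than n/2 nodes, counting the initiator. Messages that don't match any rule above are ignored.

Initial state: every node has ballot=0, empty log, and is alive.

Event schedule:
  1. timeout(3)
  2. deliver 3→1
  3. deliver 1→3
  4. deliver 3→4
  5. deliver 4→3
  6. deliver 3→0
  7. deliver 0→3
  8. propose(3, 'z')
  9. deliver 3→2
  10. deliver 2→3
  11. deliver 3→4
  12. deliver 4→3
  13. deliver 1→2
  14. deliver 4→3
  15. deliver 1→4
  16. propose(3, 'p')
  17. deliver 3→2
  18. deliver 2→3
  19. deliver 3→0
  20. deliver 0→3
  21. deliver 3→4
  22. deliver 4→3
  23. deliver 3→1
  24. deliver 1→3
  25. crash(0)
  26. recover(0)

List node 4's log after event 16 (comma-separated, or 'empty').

z

1. timeout(3):  <3:cand b8 ->
2. deliver 3→1:  <1:foll b8 ->
3. deliver 1→3:  nop
4. deliver 3→4:  <4:foll b8 ->
5. deliver 4→3:  <3:lead b8 ->
6. deliver 3→0:  <0:foll b8 ->
7. deliver 0→3:  nop
8. propose(3,'z'):  nop
9. deliver 3→2:  <2:foll b8 ->
10. deliver 2→3:  nop
11. deliver 3→4:  <4:foll b8 z>
12. deliver 4→3:  nop
13. deliver 1→2:  nop
14. deliver 4→3:  nop
15. deliver 1→4:  nop
16. propose(3,'p'):  nop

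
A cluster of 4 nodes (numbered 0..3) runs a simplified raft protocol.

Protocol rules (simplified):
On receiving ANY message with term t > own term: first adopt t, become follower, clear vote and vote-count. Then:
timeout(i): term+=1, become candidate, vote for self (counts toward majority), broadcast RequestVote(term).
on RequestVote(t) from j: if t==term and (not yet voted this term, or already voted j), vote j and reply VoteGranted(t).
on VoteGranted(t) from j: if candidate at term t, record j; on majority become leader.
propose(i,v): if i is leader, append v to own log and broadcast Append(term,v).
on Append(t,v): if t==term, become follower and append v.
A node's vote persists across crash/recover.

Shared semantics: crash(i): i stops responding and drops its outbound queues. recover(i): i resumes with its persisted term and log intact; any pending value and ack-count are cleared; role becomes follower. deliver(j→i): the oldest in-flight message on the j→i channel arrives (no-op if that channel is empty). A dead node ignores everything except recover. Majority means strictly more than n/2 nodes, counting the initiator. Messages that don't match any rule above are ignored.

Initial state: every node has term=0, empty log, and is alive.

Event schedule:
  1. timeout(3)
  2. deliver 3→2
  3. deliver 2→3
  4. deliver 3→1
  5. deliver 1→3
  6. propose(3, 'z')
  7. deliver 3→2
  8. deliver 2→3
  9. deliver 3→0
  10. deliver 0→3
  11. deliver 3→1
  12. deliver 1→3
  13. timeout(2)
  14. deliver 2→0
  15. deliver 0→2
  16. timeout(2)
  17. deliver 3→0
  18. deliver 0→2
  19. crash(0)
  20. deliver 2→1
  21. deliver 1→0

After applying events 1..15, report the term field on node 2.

1. timeout(3):  <3:cand t1 ->
2. deliver 3→2:  <2:foll t1 ->
3. deliver 2→3:  nop
4. deliver 3→1:  <1:foll t1 ->
5. deliver 1→3:  <3:lead t1 ->
6. propose(3,'z'):  <3:lead t1 z>
7. deliver 3→2:  <2:foll t1 z>
8. deliver 2→3:  nop
9. deliver 3→0:  <0:foll t1 ->
10. deliver 0→3:  nop
11. deliver 3→1:  <1:foll t1 z>
12. deliver 1→3:  nop
13. timeout(2):  <2:cand t2 z>
14. deliver 2→0:  <0:foll t2 ->
15. deliver 0→2:  nop

2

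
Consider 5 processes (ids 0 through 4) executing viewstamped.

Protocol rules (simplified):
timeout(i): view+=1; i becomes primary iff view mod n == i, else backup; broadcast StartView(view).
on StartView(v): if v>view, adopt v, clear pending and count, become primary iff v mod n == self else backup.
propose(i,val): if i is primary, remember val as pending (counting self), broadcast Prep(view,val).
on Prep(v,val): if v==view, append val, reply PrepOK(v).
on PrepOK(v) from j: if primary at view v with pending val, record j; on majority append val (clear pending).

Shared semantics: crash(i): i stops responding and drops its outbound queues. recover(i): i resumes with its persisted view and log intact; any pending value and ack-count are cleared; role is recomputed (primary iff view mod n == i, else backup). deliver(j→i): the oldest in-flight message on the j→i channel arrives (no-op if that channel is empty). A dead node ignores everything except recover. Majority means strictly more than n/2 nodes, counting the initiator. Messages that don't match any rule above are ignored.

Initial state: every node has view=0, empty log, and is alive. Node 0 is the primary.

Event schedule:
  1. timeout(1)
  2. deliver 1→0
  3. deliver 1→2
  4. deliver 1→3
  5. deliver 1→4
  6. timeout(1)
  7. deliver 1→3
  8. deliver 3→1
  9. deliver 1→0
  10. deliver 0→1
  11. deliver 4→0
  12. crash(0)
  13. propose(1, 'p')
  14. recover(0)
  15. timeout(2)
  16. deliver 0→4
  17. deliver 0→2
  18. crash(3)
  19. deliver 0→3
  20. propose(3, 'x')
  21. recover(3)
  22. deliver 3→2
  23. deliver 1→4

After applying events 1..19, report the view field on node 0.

2

1. timeout(1):  <1:prim v1 ->
2. deliver 1→0:  <0:back v1 ->
3. deliver 1→2:  <2:back v1 ->
4. deliver 1→3:  <3:back v1 ->
5. deliver 1→4:  <4:back v1 ->
6. timeout(1):  <1:back v2 ->
7. deliver 1→3:  <3:back v2 ->
8. deliver 3→1:  nop
9. deliver 1→0:  <0:back v2 ->
10. deliver 0→1:  nop
11. deliver 4→0:  nop
12. crash(0):  <0:✗back v2 ->
13. propose(1,'p'):  nop
14. recover(0):  <0:back v2 ->
15. timeout(2):  <2:prim v2 ->
16. deliver 0→4:  nop
17. deliver 0→2:  nop
18. crash(3):  <3:✗back v2 ->
19. deliver 0→3:  nop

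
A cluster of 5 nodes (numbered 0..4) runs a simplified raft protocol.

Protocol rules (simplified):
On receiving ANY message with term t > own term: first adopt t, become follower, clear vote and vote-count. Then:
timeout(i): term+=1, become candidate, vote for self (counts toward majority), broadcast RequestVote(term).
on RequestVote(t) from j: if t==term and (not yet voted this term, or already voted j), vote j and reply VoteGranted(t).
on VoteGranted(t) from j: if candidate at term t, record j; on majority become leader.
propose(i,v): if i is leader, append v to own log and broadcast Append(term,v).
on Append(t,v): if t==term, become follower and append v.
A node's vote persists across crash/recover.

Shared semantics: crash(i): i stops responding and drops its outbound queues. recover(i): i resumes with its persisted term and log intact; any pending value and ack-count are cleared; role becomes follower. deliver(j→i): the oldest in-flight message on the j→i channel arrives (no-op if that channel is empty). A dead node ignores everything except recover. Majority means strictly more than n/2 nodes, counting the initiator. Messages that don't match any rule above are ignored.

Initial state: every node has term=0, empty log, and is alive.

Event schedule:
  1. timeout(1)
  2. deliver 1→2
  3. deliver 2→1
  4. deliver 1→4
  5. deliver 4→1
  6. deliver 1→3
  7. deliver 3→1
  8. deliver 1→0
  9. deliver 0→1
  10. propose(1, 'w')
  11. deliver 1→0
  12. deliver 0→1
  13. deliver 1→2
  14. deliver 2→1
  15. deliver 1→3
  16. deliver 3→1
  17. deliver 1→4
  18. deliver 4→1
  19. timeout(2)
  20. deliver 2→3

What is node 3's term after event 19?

e1 timeout(1): 1[cand,t=1,-]
e2 deliver 1→2: 2[foll,t=1,-]
e3 deliver 2→1: ·
e4 deliver 1→4: 4[foll,t=1,-]
e5 deliver 4→1: 1[lead,t=1,-]
e6 deliver 1→3: 3[foll,t=1,-]
e7 deliver 3→1: ·
e8 deliver 1→0: 0[foll,t=1,-]
e9 deliver 0→1: ·
e10 propose(1,'w'): 1[lead,t=1,w]
e11 deliver 1→0: 0[foll,t=1,w]
e12 deliver 0→1: ·
e13 deliver 1→2: 2[foll,t=1,w]
e14 deliver 2→1: ·
e15 deliver 1→3: 3[foll,t=1,w]
e16 deliver 3→1: ·
e17 deliver 1→4: 4[foll,t=1,w]
e18 deliver 4→1: ·
e19 timeout(2): 2[cand,t=2,w]

1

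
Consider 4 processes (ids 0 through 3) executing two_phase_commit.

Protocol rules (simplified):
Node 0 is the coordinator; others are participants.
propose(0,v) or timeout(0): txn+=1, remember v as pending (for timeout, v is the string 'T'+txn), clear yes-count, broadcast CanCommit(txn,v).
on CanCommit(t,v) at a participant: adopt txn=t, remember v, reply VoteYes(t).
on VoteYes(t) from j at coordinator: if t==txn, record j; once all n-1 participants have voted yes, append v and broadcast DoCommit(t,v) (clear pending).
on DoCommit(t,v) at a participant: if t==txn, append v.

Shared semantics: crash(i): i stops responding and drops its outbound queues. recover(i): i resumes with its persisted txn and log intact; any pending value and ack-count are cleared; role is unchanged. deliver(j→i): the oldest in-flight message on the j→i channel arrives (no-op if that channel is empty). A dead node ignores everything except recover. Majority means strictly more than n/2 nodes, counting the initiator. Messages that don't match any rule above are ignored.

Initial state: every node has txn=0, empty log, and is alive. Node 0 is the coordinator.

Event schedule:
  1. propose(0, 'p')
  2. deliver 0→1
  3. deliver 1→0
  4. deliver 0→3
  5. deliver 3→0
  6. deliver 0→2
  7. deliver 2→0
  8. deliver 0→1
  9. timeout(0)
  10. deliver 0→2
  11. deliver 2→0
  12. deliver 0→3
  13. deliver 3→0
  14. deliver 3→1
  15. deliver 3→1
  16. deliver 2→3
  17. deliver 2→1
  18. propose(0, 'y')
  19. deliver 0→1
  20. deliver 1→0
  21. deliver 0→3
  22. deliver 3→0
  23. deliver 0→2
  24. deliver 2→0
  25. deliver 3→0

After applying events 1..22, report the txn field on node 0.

after 1 — propose(0,'p'): n0:coor/t1/[-]
after 2 — deliver 0→1: n1:part/t1/[-]
after 3 — deliver 1→0: ·
after 4 — deliver 0→3: n3:part/t1/[-]
after 5 — deliver 3→0: ·
after 6 — deliver 0→2: n2:part/t1/[-]
after 7 — deliver 2→0: n0:coor/t1/[p]
after 8 — deliver 0→1: n1:part/t1/[p]
after 9 — timeout(0): n0:coor/t2/[p]
after 10 — deliver 0→2: n2:part/t1/[p]
after 11 — deliver 2→0: ·
after 12 — deliver 0→3: n3:part/t1/[p]
after 13 — deliver 3→0: ·
after 14 — deliver 3→1: ·
after 15 — deliver 3→1: ·
after 16 — deliver 2→3: ·
after 17 — deliver 2→1: ·
after 18 — propose(0,'y'): n0:coor/t3/[p]
after 19 — deliver 0→1: n1:part/t2/[p]
after 20 — deliver 1→0: ·
after 21 — deliver 0→3: n3:part/t2/[p]
after 22 — deliver 3→0: ·

3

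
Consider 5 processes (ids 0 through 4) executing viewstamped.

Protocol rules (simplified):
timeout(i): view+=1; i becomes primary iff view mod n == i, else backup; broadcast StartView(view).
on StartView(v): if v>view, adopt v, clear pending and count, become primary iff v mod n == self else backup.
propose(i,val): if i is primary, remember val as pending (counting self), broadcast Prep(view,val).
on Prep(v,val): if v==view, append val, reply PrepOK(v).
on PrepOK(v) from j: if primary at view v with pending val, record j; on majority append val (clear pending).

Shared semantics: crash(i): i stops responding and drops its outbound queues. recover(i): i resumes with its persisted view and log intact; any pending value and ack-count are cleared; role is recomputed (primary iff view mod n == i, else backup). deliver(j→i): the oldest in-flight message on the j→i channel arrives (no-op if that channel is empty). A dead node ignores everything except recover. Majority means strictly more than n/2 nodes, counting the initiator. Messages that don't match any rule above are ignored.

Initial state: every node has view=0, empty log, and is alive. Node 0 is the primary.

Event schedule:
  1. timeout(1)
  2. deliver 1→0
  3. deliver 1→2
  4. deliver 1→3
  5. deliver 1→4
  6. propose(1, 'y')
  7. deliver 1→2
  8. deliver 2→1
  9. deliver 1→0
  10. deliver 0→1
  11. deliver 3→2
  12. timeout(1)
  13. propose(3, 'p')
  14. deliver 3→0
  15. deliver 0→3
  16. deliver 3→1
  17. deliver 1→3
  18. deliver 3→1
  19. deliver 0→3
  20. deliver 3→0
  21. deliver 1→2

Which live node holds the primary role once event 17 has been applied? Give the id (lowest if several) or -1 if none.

-1

step 1 timeout(1): 1={prim,v=1,log=-}
step 2 deliver 1→0: 0={back,v=1,log=-}
step 3 deliver 1→2: 2={back,v=1,log=-}
step 4 deliver 1→3: 3={back,v=1,log=-}
step 5 deliver 1→4: 4={back,v=1,log=-}
step 6 propose(1,'y'): —
step 7 deliver 1→2: 2={back,v=1,log=y}
step 8 deliver 2→1: —
step 9 deliver 1→0: 0={back,v=1,log=y}
step 10 deliver 0→1: 1={prim,v=1,log=y}
step 11 deliver 3→2: —
step 12 timeout(1): 1={back,v=2,log=y}
step 13 propose(3,'p'): —
step 14 deliver 3→0: —
step 15 deliver 0→3: —
step 16 deliver 3→1: —
step 17 deliver 1→3: 3={back,v=1,log=y}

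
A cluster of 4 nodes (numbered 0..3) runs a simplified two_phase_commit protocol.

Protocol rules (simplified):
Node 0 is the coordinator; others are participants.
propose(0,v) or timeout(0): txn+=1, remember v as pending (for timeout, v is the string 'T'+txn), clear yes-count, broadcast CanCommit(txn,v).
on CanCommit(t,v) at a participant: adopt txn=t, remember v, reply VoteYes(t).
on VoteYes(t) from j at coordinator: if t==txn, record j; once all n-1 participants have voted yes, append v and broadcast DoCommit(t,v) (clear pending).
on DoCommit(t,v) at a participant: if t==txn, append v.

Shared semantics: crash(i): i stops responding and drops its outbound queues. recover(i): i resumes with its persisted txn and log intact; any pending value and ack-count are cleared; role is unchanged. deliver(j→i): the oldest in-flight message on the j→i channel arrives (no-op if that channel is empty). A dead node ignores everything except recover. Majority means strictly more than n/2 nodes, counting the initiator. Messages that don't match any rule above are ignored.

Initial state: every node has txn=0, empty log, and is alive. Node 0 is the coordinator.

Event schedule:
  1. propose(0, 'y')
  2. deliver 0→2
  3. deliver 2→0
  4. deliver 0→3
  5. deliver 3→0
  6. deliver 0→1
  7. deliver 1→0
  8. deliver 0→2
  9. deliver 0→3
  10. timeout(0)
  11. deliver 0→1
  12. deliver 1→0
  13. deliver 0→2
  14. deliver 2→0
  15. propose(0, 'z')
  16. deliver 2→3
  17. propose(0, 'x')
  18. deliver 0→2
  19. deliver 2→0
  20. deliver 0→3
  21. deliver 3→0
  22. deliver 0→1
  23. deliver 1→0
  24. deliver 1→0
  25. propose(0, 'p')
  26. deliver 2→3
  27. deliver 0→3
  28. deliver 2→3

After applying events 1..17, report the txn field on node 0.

4

e1 propose(0,'y'): 0[coor,t=1,-]
e2 deliver 0→2: 2[part,t=1,-]
e3 deliver 2→0: ·
e4 deliver 0→3: 3[part,t=1,-]
e5 deliver 3→0: ·
e6 deliver 0→1: 1[part,t=1,-]
e7 deliver 1→0: 0[coor,t=1,y]
e8 deliver 0→2: 2[part,t=1,y]
e9 deliver 0→3: 3[part,t=1,y]
e10 timeout(0): 0[coor,t=2,y]
e11 deliver 0→1: 1[part,t=1,y]
e12 deliver 1→0: ·
e13 deliver 0→2: 2[part,t=2,y]
e14 deliver 2→0: ·
e15 propose(0,'z'): 0[coor,t=3,y]
e16 deliver 2→3: ·
e17 propose(0,'x'): 0[coor,t=4,y]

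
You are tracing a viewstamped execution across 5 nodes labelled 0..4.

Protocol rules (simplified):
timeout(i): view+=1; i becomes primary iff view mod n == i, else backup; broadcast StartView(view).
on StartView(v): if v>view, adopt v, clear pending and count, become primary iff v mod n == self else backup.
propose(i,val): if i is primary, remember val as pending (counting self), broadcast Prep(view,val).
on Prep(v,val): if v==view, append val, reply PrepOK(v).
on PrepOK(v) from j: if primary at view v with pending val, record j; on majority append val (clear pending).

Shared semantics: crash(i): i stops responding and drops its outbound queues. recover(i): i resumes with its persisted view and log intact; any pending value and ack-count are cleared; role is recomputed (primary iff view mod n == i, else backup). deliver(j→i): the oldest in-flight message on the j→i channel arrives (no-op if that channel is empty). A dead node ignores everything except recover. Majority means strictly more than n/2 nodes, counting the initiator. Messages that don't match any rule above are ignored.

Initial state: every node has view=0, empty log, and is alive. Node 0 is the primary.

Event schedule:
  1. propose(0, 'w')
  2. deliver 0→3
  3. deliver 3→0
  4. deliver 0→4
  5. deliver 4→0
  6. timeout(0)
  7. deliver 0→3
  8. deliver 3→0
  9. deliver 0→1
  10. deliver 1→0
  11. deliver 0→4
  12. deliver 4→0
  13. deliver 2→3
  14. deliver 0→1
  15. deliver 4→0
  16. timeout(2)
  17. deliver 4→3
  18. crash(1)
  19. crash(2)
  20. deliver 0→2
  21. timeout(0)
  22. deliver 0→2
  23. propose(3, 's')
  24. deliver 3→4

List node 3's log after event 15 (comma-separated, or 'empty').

w

step 1 propose(0,'w'): —
step 2 deliver 0→3: 3={back,v=0,log=w}
step 3 deliver 3→0: —
step 4 deliver 0→4: 4={back,v=0,log=w}
step 5 deliver 4→0: 0={prim,v=0,log=w}
step 6 timeout(0): 0={back,v=1,log=w}
step 7 deliver 0→3: 3={back,v=1,log=w}
step 8 deliver 3→0: —
step 9 deliver 0→1: 1={back,v=0,log=w}
step 10 deliver 1→0: —
step 11 deliver 0→4: 4={back,v=1,log=w}
step 12 deliver 4→0: —
step 13 deliver 2→3: —
step 14 deliver 0→1: 1={prim,v=1,log=w}
step 15 deliver 4→0: —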